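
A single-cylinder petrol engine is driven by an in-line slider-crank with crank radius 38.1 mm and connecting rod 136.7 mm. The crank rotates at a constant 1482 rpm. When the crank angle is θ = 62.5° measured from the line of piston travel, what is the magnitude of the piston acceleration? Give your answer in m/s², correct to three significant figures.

276

ω = 2π·1482/60 = 155.2 rad/s
x(θ) = r cosθ + √(L² − r² sin²θ); with ω constant, a = ω²·d²x/dθ².
d²x/dθ² = −r cosθ − r²(cos2θ)/√u − r⁴ sin²2θ/(4u^{3/2}),  u = L² − r² sin²θ = 0.0175448 m².
Substituting r = 0.0381 m, L = 0.1367 m, θ = 62.5°: d²x/dθ² = -0.011459 m.
a = ω²·d²x/dθ² = (155.2)²·(-0.011459) = -275.99 m/s²;  |a| = 275.99 m/s².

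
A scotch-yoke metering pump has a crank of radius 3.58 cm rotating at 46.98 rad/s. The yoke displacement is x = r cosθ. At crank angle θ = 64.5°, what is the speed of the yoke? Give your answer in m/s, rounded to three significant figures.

1.52

ω = 46.98 rad/s
x = r cosθ ⇒ ẋ = −rω sinθ.
|v| = rω|sinθ| = 0.0358·46.98·|sin 64.5°| = 1.518 m/s.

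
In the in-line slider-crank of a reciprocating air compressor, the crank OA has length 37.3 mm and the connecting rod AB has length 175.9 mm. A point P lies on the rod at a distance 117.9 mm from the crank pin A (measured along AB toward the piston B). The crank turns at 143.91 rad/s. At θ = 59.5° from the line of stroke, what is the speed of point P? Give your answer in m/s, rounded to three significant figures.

5.05

ω = 143.9 rad/s.  Crank-pin speed |V_A| = rω = 5.3678 m/s, perpendicular to OA.
Rod angle: sinφ = −(r/L) sinθ ⇒ φ = -10.528°; ω_rod = −rω cosθ/√(L²−r²sin²θ) = -15.753 rad/s.
V_P = V_A + ω_rod × AP, with AP = 0.1179 m along the rod.
Components: V_Px = −rω sinθ − a·ω_rod·sinφ = -4.9644 m/s;  V_Py = rω cosθ + a·ω_rod·cosφ = +0.89832 m/s.
|V_P| = √(V_Px² + V_Py²) = 5.0451 m/s.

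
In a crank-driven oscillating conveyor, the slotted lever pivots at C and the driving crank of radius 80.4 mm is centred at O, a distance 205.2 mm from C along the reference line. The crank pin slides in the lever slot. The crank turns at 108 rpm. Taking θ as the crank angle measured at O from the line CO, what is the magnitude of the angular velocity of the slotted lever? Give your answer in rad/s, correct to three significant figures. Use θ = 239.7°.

ω = 11.31 rad/s (from 108 rpm).
Crank pin A relative to C: A = (d + r cosθ, r sinθ); lever angle φ = atan2(r sinθ, d + r cosθ).
Differentiating tanφ: φ̇ = rω(d cosθ + r)/(d² + r² + 2dr cosθ).
d² + r² + 2dr cosθ = |CA|² = 0.0319237 m²;  d cosθ + r = -0.023129 m.
|ω_lever| = |0.0804·11.31·-0.023129| / 0.0319237 = 0.6588 rad/s.

0.659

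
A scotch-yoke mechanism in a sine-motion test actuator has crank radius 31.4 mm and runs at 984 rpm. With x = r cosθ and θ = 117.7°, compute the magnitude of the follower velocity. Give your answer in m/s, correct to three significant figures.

ω = 103 rad/s (from 984 rpm).
x = r cosθ ⇒ ẋ = −rω sinθ.
|v| = rω|sinθ| = 0.0314·103·|sin 117.7°| = 2.8648 m/s.

2.86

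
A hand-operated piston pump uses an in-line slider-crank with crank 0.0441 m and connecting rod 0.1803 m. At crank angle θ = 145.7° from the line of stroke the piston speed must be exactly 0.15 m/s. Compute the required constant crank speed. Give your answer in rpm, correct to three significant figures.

For an in-line slider-crank, |v_piston| = rω|sinθ|·[1 + r cosθ/√(L² − r² sin²θ)].
With r = 0.0441 m, L = 0.1803 m, θ = 145.7°: the bracketed kinematic factor |dx/dθ| = 0.019782 m.
ω = v/|dx/dθ| = 0.15/0.019782 = 7.5828 rad/s.
N = 60ω/(2π) = 72.41 rpm.

72.4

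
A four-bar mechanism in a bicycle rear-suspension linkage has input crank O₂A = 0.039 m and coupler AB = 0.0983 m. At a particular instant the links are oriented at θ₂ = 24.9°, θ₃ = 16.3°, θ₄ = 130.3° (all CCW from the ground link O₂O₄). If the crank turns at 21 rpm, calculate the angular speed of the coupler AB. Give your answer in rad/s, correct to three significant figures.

0.921

ω₂ = 2.199 rad/s (from 21 rpm).
Differentiating the loop-closure r₂e^{iθ₂}+r₃e^{iθ₃}=r₁+r₄e^{iθ₄} gives r₂ω₂e^{iθ₂}+r₃ω₃e^{iθ₃}=r₄ω₄e^{iθ₄}.
Eliminating the other unknown: ω₃ = r₂ω₂ sin(θ₄−θ₂) / [r₃ sin(θ₃−θ₄)].
Numerator sine = +0.96410; denominator sine = -0.91355.
Result = 0.039·2.199·(+0.96410) / (0.0983·(-0.91355)) = -0.92077 rad/s; magnitude 0.92077 rad/s.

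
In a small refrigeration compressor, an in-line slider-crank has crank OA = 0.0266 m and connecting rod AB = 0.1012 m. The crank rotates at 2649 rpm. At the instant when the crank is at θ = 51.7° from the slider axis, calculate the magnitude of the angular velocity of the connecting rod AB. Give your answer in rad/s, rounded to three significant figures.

46.2

ω = 277.4 rad/s (converted from 2649 rpm).
The rod makes angle φ with the slider axis where L sinφ = r sinθ; differentiating, L cosφ·φ̇ = r ω cosθ.
L cosφ = √(L² − r² sin²θ) = 0.099024 m.
|ω_rod| = r ω |cosθ| / √(L² − r² sin²θ) = 0.0266·277.4·0.61978/0.099024 = 46.184 rad/s.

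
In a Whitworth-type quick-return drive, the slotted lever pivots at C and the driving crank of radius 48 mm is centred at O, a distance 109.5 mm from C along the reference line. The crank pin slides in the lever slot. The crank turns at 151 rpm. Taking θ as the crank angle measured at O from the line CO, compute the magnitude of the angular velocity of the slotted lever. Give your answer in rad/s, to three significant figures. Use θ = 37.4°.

4.52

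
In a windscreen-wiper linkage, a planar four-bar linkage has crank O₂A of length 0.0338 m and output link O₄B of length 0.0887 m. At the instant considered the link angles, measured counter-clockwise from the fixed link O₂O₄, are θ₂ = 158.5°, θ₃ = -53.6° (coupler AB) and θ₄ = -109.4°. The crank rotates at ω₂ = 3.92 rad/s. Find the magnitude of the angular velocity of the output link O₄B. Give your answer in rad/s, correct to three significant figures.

0.960

ω₂ = 3.92 rad/s
Differentiating the loop-closure r₂e^{iθ₂}+r₃e^{iθ₃}=r₁+r₄e^{iθ₄} gives r₂ω₂e^{iθ₂}+r₃ω₃e^{iθ₃}=r₄ω₄e^{iθ₄}.
Eliminating the other unknown: ω₄ = r₂ω₂ sin(θ₂−θ₃) / [r₄ sin(θ₄−θ₃)].
Numerator sine = -0.53140; denominator sine = -0.82708.
Result = 0.0338·3.92·(-0.53140) / (0.0887·(-0.82708)) = +0.95974 rad/s; magnitude 0.95974 rad/s.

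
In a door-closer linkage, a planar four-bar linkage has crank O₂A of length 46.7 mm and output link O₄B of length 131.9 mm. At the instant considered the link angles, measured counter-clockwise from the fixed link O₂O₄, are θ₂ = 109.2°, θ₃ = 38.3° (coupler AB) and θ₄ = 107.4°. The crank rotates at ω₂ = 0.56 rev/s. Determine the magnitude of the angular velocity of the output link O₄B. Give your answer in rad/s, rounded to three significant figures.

1.26

ω₂ = 3.519 rad/s (from 0.56 rev/s).
Differentiating the loop-closure r₂e^{iθ₂}+r₃e^{iθ₃}=r₁+r₄e^{iθ₄} gives r₂ω₂e^{iθ₂}+r₃ω₃e^{iθ₃}=r₄ω₄e^{iθ₄}.
Eliminating the other unknown: ω₄ = r₂ω₂ sin(θ₂−θ₃) / [r₄ sin(θ₄−θ₃)].
Numerator sine = +0.94495; denominator sine = +0.93420.
Result = 0.0467·3.519·(+0.94495) / (0.1319·(+0.93420)) = +1.2601 rad/s; magnitude 1.2601 rad/s.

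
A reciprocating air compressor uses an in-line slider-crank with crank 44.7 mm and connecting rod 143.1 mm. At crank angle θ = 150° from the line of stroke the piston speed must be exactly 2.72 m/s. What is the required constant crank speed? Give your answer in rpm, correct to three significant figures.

For an in-line slider-crank, |v_piston| = rω|sinθ|·[1 + r cosθ/√(L² − r² sin²θ)].
With r = 0.0447 m, L = 0.1431 m, θ = 150°: the bracketed kinematic factor |dx/dθ| = 0.016229 m.
ω = v/|dx/dθ| = 2.72/0.016229 = 167.6 rad/s.
N = 60ω/(2π) = 1600.5 rpm.

1600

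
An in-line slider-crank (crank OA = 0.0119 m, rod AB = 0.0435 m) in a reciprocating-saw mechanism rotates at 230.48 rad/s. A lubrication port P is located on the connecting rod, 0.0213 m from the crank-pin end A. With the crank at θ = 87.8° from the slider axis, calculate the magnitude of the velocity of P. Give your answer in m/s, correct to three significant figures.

ω = 230.5 rad/s.  Crank-pin speed |V_A| = rω = 2.7427 m/s, perpendicular to OA.
Rod angle: sinφ = −(r/L) sinθ ⇒ φ = -15.864°; ω_rod = −rω cosθ/√(L²−r²sin²θ) = -2.5162 rad/s.
V_P = V_A + ω_rod × AP, with AP = 0.0213 m along the rod.
Components: V_Px = −rω sinθ − a·ω_rod·sinφ = -2.7553 m/s;  V_Py = rω cosθ + a·ω_rod·cosφ = +0.053733 m/s.
|V_P| = √(V_Px² + V_Py²) = 2.7559 m/s.

2.76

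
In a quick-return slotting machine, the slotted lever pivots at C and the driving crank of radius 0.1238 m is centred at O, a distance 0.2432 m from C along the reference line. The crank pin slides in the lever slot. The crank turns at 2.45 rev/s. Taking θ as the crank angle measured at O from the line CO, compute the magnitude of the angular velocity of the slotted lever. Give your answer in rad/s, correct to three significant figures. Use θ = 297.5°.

ω = 15.39 rad/s (from 2.45 rev/s).
Crank pin A relative to C: A = (d + r cosθ, r sinθ); lever angle φ = atan2(r sinθ, d + r cosθ).
Differentiating tanφ: φ̇ = rω(d cosθ + r)/(d² + r² + 2dr cosθ).
d² + r² + 2dr cosθ = |CA|² = 0.102277 m²;  d cosθ + r = +0.2361 m.
|ω_lever| = |0.1238·15.39·+0.2361| / 0.102277 = 4.3992 rad/s.

4.40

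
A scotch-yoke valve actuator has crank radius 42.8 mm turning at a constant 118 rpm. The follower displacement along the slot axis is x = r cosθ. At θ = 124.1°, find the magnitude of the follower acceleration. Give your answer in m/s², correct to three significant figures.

ω = 12.36 rad/s (from 118 rpm).
x = r cosθ ⇒ ẍ = −rω² cosθ (ω constant).
|a| = rω²|cosθ| = 0.0428·(12.36)²·|cos 124.1°| = 3.6639 m/s².

3.66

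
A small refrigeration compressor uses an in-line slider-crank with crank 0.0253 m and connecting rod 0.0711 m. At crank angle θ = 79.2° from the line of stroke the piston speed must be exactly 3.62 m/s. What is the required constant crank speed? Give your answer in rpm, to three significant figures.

1300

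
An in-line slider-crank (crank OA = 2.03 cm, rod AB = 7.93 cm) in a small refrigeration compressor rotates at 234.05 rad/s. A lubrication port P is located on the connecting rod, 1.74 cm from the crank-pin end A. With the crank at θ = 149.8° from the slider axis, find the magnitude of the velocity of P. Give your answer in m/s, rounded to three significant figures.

3.93

ω = 234.1 rad/s.  Crank-pin speed |V_A| = rω = 4.7512 m/s, perpendicular to OA.
Rod angle: sinφ = −(r/L) sinθ ⇒ φ = -7.398°; ω_rod = −rω cosθ/√(L²−r²sin²θ) = +52.217 rad/s.
V_P = V_A + ω_rod × AP, with AP = 0.0174 m along the rod.
Components: V_Px = −rω sinθ − a·ω_rod·sinφ = -2.273 m/s;  V_Py = rω cosθ + a·ω_rod·cosφ = -3.2053 m/s.
|V_P| = √(V_Px² + V_Py²) = 3.9294 m/s.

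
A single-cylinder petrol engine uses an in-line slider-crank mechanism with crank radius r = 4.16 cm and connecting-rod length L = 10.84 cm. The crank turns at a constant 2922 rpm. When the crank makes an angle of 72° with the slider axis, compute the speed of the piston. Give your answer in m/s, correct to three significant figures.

13.6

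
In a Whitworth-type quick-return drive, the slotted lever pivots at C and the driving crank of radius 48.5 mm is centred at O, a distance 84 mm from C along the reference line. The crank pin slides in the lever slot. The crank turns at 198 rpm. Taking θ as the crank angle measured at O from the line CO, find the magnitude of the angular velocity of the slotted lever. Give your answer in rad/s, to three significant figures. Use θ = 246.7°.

2.48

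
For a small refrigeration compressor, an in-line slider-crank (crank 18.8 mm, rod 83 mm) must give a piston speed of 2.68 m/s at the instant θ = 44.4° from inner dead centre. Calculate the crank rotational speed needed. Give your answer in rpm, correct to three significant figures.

For an in-line slider-crank, |v_piston| = rω|sinθ|·[1 + r cosθ/√(L² − r² sin²θ)].
With r = 0.0188 m, L = 0.083 m, θ = 44.4°: the bracketed kinematic factor |dx/dθ| = 0.01531 m.
ω = v/|dx/dθ| = 2.68/0.01531 = 175.05 rad/s.
N = 60ω/(2π) = 1671.6 rpm.

1670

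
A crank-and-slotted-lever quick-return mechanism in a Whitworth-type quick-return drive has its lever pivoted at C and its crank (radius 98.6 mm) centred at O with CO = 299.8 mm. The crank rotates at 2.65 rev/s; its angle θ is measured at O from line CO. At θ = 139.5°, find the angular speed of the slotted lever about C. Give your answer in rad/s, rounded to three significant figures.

3.89

ω = 16.65 rad/s (from 2.65 rev/s).
Crank pin A relative to C: A = (d + r cosθ, r sinθ); lever angle φ = atan2(r sinθ, d + r cosθ).
Differentiating tanφ: φ̇ = rω(d cosθ + r)/(d² + r² + 2dr cosθ).
d² + r² + 2dr cosθ = |CA|² = 0.0546464 m²;  d cosθ + r = -0.12937 m.
|ω_lever| = |0.0986·16.65·-0.12937| / 0.0546464 = 3.8866 rad/s.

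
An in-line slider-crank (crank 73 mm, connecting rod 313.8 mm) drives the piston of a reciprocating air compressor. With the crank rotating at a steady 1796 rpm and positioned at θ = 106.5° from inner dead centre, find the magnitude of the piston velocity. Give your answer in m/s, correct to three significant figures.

12.3

ω = 2π·1796/60 = 188.1 rad/s
For an in-line slider-crank, x = r cosθ + √(L² − r² sin²θ), so v = −rω sinθ·[1 + r cosθ/√(L² − r² sin²θ)].
With r = 0.073 m, L = 0.3138 m, θ = 106.5°: √(L² − r² sin²θ) = 0.30589 m.
v = −0.073·188.1·0.95882·[1 + 0.073·-0.28402/0.30589] = -12.272 m/s.
|v| = 12.272 m/s.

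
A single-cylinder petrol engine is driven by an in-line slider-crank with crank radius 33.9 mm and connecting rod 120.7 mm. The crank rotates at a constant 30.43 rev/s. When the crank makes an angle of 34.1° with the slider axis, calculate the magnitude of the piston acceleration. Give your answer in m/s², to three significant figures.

1160

ω = 2π·30.4 = 191.2 rad/s
x(θ) = r cosθ + √(L² − r² sin²θ); with ω constant, a = ω²·d²x/dθ².
d²x/dθ² = −r cosθ − r²(cos2θ)/√u − r⁴ sin²2θ/(4u^{3/2}),  u = L² − r² sin²θ = 0.0142073 m².
Substituting r = 0.0339 m, L = 0.1207 m, θ = 34.1°: d²x/dθ² = -0.03182 m.
a = ω²·d²x/dθ² = (191.2)²·(-0.03182) = -1163.2 m/s²;  |a| = 1163.2 m/s².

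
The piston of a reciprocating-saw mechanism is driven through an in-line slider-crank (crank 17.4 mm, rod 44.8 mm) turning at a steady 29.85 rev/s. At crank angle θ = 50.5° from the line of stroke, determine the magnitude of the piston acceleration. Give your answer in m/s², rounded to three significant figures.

ω = 2π·29.9 = 187.6 rad/s
x(θ) = r cosθ + √(L² − r² sin²θ); with ω constant, a = ω²·d²x/dθ².
d²x/dθ² = −r cosθ − r²(cos2θ)/√u − r⁴ sin²2θ/(4u^{3/2}),  u = L² − r² sin²θ = 0.00182678 m².
Substituting r = 0.0174 m, L = 0.0448 m, θ = 50.5°: d²x/dθ² = -0.009999 m.
a = ω²·d²x/dθ² = (187.6)²·(-0.009999) = -351.72 m/s²;  |a| = 351.72 m/s².

352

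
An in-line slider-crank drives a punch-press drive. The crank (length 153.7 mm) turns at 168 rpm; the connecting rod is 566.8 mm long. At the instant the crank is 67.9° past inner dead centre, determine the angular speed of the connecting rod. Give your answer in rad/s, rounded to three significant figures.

ω = 17.59 rad/s (converted from 168 rpm).
The rod makes angle φ with the slider axis where L sinφ = r sinθ; differentiating, L cosφ·φ̇ = r ω cosθ.
L cosφ = √(L² − r² sin²θ) = 0.54862 m.
|ω_rod| = r ω |cosθ| / √(L² − r² sin²θ) = 0.1537·17.59·0.37622/0.54862 = 1.8543 rad/s.

1.85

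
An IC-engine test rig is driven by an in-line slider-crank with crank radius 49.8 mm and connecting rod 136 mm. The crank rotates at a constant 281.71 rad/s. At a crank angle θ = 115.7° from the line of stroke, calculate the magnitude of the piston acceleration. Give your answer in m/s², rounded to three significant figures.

2640

ω = 281.7 rad/s
x(θ) = r cosθ + √(L² − r² sin²θ); with ω constant, a = ω²·d²x/dθ².
d²x/dθ² = −r cosθ − r²(cos2θ)/√u − r⁴ sin²2θ/(4u^{3/2}),  u = L² − r² sin²θ = 0.0164824 m².
Substituting r = 0.0498 m, L = 0.136 m, θ = 115.7°: d²x/dθ² = +0.033204 m.
a = ω²·d²x/dθ² = (281.7)²·(+0.033204) = +2635.1 m/s²;  |a| = 2635.1 m/s².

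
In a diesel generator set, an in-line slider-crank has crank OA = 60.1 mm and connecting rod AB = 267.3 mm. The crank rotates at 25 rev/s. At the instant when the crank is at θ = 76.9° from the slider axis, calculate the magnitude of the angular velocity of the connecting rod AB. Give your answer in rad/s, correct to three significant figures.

8.20

ω = 157.1 rad/s (converted from 25 rev/s).
The rod makes angle φ with the slider axis where L sinφ = r sinθ; differentiating, L cosφ·φ̇ = r ω cosθ.
L cosφ = √(L² − r² sin²θ) = 0.26081 m.
|ω_rod| = r ω |cosθ| / √(L² − r² sin²θ) = 0.0601·157.1·0.22665/0.26081 = 8.204 rad/s.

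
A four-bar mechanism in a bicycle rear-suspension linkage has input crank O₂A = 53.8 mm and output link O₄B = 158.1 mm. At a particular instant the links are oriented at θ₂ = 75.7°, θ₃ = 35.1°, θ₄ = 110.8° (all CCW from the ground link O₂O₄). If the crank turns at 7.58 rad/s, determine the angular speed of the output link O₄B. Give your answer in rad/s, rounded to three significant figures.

ω₂ = 7.58 rad/s
Differentiating the loop-closure r₂e^{iθ₂}+r₃e^{iθ₃}=r₁+r₄e^{iθ₄} gives r₂ω₂e^{iθ₂}+r₃ω₃e^{iθ₃}=r₄ω₄e^{iθ₄}.
Eliminating the other unknown: ω₄ = r₂ω₂ sin(θ₂−θ₃) / [r₄ sin(θ₄−θ₃)].
Numerator sine = +0.65077; denominator sine = +0.96902.
Result = 0.0538·7.58·(+0.65077) / (0.1581·(+0.96902)) = +1.7323 rad/s; magnitude 1.7323 rad/s.

1.73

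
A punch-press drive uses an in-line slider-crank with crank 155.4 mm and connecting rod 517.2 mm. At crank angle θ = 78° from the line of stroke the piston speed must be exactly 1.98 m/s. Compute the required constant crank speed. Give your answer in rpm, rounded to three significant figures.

117

For an in-line slider-crank, |v_piston| = rω|sinθ|·[1 + r cosθ/√(L² − r² sin²θ)].
With r = 0.1554 m, L = 0.5172 m, θ = 78°: the bracketed kinematic factor |dx/dθ| = 0.16194 m.
ω = v/|dx/dθ| = 1.98/0.16194 = 12.227 rad/s.
N = 60ω/(2π) = 116.76 rpm.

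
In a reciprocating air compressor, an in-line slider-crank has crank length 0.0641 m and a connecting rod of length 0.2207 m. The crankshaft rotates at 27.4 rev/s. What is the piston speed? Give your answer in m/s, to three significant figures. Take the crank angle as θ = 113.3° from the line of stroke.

8.93

ω = 2π·27.4 = 172.2 rad/s
For an in-line slider-crank, x = r cosθ + √(L² − r² sin²θ), so v = −rω sinθ·[1 + r cosθ/√(L² − r² sin²θ)].
With r = 0.0641 m, L = 0.2207 m, θ = 113.3°: √(L² − r² sin²θ) = 0.2127 m.
v = −0.0641·172.2·0.91845·[1 + 0.0641·-0.39555/0.2127] = -8.9273 m/s.
|v| = 8.9273 m/s.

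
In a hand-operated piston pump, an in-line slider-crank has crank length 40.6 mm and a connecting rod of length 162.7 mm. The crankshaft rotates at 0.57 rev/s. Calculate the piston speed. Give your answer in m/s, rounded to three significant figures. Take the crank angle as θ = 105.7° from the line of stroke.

0.130

ω = 2π·0.57 = 3.581 rad/s
For an in-line slider-crank, x = r cosθ + √(L² − r² sin²θ), so v = −rω sinθ·[1 + r cosθ/√(L² − r² sin²θ)].
With r = 0.0406 m, L = 0.1627 m, θ = 105.7°: √(L² − r² sin²θ) = 0.15794 m.
v = −0.0406·3.581·0.96269·[1 + 0.0406·-0.27060/0.15794] = -0.13024 m/s.
|v| = 0.13024 m/s.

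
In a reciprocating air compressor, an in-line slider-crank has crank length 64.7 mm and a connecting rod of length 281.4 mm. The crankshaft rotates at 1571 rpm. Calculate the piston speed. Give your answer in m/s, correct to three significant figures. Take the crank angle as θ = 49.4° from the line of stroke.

9.31

ω = 2π·1571/60 = 164.5 rad/s
For an in-line slider-crank, x = r cosθ + √(L² − r² sin²θ), so v = −rω sinθ·[1 + r cosθ/√(L² − r² sin²θ)].
With r = 0.0647 m, L = 0.2814 m, θ = 49.4°: √(L² − r² sin²θ) = 0.27708 m.
v = −0.0647·164.5·0.75927·[1 + 0.0647·0.65077/0.27708] = -9.3099 m/s.
|v| = 9.3099 m/s.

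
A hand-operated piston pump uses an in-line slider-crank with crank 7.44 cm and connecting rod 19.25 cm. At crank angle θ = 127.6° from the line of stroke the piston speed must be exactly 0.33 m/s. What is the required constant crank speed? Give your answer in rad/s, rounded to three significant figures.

For an in-line slider-crank, |v_piston| = rω|sinθ|·[1 + r cosθ/√(L² − r² sin²θ)].
With r = 0.0744 m, L = 0.1925 m, θ = 127.6°: the bracketed kinematic factor |dx/dθ| = 0.044344 m.
ω = v/|dx/dθ| = 0.33/0.044344 = 7.4418 rad/s.

7.44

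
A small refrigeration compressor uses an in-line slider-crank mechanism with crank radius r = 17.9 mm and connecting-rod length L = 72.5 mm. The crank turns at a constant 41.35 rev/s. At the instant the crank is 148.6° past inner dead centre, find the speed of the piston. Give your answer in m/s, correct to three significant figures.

ω = 2π·41.4 = 259.8 rad/s
For an in-line slider-crank, x = r cosθ + √(L² − r² sin²θ), so v = −rω sinθ·[1 + r cosθ/√(L² − r² sin²θ)].
With r = 0.0179 m, L = 0.0725 m, θ = 148.6°: √(L² − r² sin²θ) = 0.071898 m.
v = −0.0179·259.8·0.52101·[1 + 0.0179·-0.85355/0.071898] = -1.9081 m/s.
|v| = 1.9081 m/s.

1.91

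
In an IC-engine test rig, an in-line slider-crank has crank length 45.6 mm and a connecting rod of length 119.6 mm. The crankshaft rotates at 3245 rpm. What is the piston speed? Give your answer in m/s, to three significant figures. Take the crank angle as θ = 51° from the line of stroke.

15.1

ω = 2π·3245/60 = 339.8 rad/s
For an in-line slider-crank, x = r cosθ + √(L² − r² sin²θ), so v = −rω sinθ·[1 + r cosθ/√(L² − r² sin²θ)].
With r = 0.0456 m, L = 0.1196 m, θ = 51°: √(L² − r² sin²θ) = 0.11423 m.
v = −0.0456·339.8·0.77715·[1 + 0.0456·0.62932/0.11423] = -15.068 m/s.
|v| = 15.068 m/s.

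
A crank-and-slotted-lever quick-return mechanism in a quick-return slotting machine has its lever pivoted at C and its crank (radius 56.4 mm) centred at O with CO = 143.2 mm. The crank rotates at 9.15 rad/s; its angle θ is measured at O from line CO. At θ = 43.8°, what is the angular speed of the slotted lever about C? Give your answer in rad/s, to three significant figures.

2.33

ω = 9.15 rad/s
Crank pin A relative to C: A = (d + r cosθ, r sinθ); lever angle φ = atan2(r sinθ, d + r cosθ).
Differentiating tanφ: φ̇ = rω(d cosθ + r)/(d² + r² + 2dr cosθ).
d² + r² + 2dr cosθ = |CA|² = 0.0353458 m²;  d cosθ + r = +0.15976 m.
|ω_lever| = |0.0564·9.15·+0.15976| / 0.0353458 = 2.3325 rad/s.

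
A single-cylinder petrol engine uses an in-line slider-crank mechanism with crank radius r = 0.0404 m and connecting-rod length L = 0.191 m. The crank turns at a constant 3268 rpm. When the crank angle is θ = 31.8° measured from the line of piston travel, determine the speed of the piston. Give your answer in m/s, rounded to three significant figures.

8.60

ω = 2π·3268/60 = 342.2 rad/s
For an in-line slider-crank, x = r cosθ + √(L² − r² sin²θ), so v = −rω sinθ·[1 + r cosθ/√(L² − r² sin²θ)].
With r = 0.0404 m, L = 0.191 m, θ = 31.8°: √(L² − r² sin²θ) = 0.18981 m.
v = −0.0404·342.2·0.52696·[1 + 0.0404·0.84989/0.18981] = -8.6035 m/s.
|v| = 8.6035 m/s.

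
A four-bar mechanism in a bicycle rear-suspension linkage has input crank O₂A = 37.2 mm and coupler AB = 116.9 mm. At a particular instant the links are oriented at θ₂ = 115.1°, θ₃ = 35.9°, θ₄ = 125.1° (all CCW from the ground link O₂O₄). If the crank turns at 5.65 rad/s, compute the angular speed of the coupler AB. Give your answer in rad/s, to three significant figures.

0.312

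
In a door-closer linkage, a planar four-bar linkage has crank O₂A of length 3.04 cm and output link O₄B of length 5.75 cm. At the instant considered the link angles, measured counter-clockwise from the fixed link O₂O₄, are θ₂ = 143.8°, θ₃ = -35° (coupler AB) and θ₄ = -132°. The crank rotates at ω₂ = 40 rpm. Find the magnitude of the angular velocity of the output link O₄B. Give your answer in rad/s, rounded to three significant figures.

0.0467

ω₂ = 4.189 rad/s (from 40 rpm).
Differentiating the loop-closure r₂e^{iθ₂}+r₃e^{iθ₃}=r₁+r₄e^{iθ₄} gives r₂ω₂e^{iθ₂}+r₃ω₃e^{iθ₃}=r₄ω₄e^{iθ₄}.
Eliminating the other unknown: ω₄ = r₂ω₂ sin(θ₂−θ₃) / [r₄ sin(θ₄−θ₃)].
Numerator sine = +0.02094; denominator sine = -0.99255.
Result = 0.0304·4.189·(+0.02094) / (0.0575·(-0.99255)) = -0.046727 rad/s; magnitude 0.046727 rad/s.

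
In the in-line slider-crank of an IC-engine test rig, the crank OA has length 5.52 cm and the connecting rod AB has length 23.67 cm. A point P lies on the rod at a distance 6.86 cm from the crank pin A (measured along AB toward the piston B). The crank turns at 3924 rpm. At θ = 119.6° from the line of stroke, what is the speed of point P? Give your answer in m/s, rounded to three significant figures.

ω = 410.9 rad/s.  Crank-pin speed |V_A| = rω = 22.683 m/s, perpendicular to OA.
Rod angle: sinφ = −(r/L) sinθ ⇒ φ = -11.699°; ω_rod = −rω cosθ/√(L²−r²sin²θ) = +48.338 rad/s.
V_P = V_A + ω_rod × AP, with AP = 0.0686 m along the rod.
Components: V_Px = −rω sinθ − a·ω_rod·sinφ = -19.05 m/s;  V_Py = rω cosθ + a·ω_rod·cosφ = -7.9569 m/s.
|V_P| = √(V_Px² + V_Py²) = 20.645 m/s.

20.6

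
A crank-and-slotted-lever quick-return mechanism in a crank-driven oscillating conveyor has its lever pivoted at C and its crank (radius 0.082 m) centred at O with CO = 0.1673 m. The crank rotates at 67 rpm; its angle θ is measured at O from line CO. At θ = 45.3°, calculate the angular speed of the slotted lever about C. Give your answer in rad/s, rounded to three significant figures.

ω = 7.016 rad/s (from 67 rpm).
Crank pin A relative to C: A = (d + r cosθ, r sinθ); lever angle φ = atan2(r sinθ, d + r cosθ).
Differentiating tanφ: φ̇ = rω(d cosθ + r)/(d² + r² + 2dr cosθ).
d² + r² + 2dr cosθ = |CA|² = 0.0540125 m²;  d cosθ + r = +0.19968 m.
|ω_lever| = |0.082·7.016·+0.19968| / 0.0540125 = 2.1269 rad/s.

2.13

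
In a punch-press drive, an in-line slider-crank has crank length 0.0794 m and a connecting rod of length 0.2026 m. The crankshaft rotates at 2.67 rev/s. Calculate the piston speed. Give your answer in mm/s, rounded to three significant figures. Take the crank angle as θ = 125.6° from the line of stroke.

822

ω = 2π·2.67 = 16.78 rad/s
For an in-line slider-crank, x = r cosθ + √(L² − r² sin²θ), so v = −rω sinθ·[1 + r cosθ/√(L² − r² sin²θ)].
With r = 0.0794 m, L = 0.2026 m, θ = 125.6°: √(L² − r² sin²θ) = 0.19204 m.
v = −0.0794·16.78·0.81310·[1 + 0.0794·-0.58212/0.19204] = -0.82239 m/s.
|v| = 0.82239 m/s = 822.39 mm/s.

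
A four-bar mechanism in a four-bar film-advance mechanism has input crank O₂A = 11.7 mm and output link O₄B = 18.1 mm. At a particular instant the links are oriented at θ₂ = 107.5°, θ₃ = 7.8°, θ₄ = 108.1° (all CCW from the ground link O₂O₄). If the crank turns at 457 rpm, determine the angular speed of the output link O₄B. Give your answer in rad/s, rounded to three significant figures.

ω₂ = 47.86 rad/s (from 457 rpm).
Differentiating the loop-closure r₂e^{iθ₂}+r₃e^{iθ₃}=r₁+r₄e^{iθ₄} gives r₂ω₂e^{iθ₂}+r₃ω₃e^{iθ₃}=r₄ω₄e^{iθ₄}.
Eliminating the other unknown: ω₄ = r₂ω₂ sin(θ₂−θ₃) / [r₄ sin(θ₄−θ₃)].
Numerator sine = +0.98570; denominator sine = +0.98389.
Result = 0.0117·47.86·(+0.98570) / (0.0181·(+0.98389)) = +30.992 rad/s; magnitude 30.992 rad/s.

31.0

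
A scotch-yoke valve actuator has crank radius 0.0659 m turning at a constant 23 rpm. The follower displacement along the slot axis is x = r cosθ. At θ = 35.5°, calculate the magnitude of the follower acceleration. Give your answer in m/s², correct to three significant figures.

0.311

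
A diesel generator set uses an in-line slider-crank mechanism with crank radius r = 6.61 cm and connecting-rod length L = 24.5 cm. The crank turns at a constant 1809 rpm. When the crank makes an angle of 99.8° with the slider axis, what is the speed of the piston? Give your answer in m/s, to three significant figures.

11.8

ω = 2π·1809/60 = 189.4 rad/s
For an in-line slider-crank, x = r cosθ + √(L² − r² sin²θ), so v = −rω sinθ·[1 + r cosθ/√(L² − r² sin²θ)].
With r = 0.0661 m, L = 0.245 m, θ = 99.8°: √(L² − r² sin²θ) = 0.23618 m.
v = −0.0661·189.4·0.98541·[1 + 0.0661·-0.17021/0.23618] = -11.751 m/s.
|v| = 11.751 m/s.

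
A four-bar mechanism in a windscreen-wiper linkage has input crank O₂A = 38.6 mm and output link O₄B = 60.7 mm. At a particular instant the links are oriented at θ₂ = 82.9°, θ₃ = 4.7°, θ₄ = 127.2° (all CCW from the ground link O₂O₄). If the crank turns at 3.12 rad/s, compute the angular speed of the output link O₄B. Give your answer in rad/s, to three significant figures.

2.30

ω₂ = 3.12 rad/s
Differentiating the loop-closure r₂e^{iθ₂}+r₃e^{iθ₃}=r₁+r₄e^{iθ₄} gives r₂ω₂e^{iθ₂}+r₃ω₃e^{iθ₃}=r₄ω₄e^{iθ₄}.
Eliminating the other unknown: ω₄ = r₂ω₂ sin(θ₂−θ₃) / [r₄ sin(θ₄−θ₃)].
Numerator sine = +0.97887; denominator sine = +0.84339.
Result = 0.0386·3.12·(+0.97887) / (0.0607·(+0.84339)) = +2.3028 rad/s; magnitude 2.3028 rad/s.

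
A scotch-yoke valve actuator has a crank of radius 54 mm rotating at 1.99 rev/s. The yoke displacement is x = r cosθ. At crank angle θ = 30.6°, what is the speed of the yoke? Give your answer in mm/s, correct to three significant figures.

344

ω = 12.5 rad/s (from 1.99 rev/s).
x = r cosθ ⇒ ẋ = −rω sinθ.
|v| = rω|sinθ| = 0.054·12.5·|sin 30.6°| = 0.3437 m/s = 343.7 mm/s.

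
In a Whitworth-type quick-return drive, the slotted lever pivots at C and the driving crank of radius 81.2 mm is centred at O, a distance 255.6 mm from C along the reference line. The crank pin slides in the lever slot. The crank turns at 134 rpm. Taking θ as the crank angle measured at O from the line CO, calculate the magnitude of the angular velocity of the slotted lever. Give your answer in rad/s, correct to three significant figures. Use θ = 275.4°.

1.58

ω = 14.03 rad/s (from 134 rpm).
Crank pin A relative to C: A = (d + r cosθ, r sinθ); lever angle φ = atan2(r sinθ, d + r cosθ).
Differentiating tanφ: φ̇ = rω(d cosθ + r)/(d² + r² + 2dr cosθ).
d² + r² + 2dr cosθ = |CA|² = 0.0758312 m²;  d cosθ + r = +0.10525 m.
|ω_lever| = |0.0812·14.03·+0.10525| / 0.0758312 = 1.5815 rad/s.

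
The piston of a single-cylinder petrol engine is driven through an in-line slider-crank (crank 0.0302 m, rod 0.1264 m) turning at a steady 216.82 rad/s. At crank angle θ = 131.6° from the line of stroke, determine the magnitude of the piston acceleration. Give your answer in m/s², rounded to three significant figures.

ω = 216.8 rad/s
x(θ) = r cosθ + √(L² − r² sin²θ); with ω constant, a = ω²·d²x/dθ².
d²x/dθ² = −r cosθ − r²(cos2θ)/√u − r⁴ sin²2θ/(4u^{3/2}),  u = L² − r² sin²θ = 0.0154669 m².
Substituting r = 0.0302 m, L = 0.1264 m, θ = 131.6°: d²x/dθ² = +0.020812 m.
a = ω²·d²x/dθ² = (216.8)²·(+0.020812) = +978.4 m/s²;  |a| = 978.4 m/s².

978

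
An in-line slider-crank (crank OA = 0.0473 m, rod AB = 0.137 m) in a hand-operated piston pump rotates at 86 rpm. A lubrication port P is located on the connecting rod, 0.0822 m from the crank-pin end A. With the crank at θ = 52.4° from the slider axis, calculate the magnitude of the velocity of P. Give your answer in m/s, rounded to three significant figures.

0.396

ω = 9.006 rad/s.  Crank-pin speed |V_A| = rω = 0.42598 m/s, perpendicular to OA.
Rod angle: sinφ = −(r/L) sinθ ⇒ φ = -15.875°; ω_rod = −rω cosθ/√(L²−r²sin²θ) = -1.9724 rad/s.
V_P = V_A + ω_rod × AP, with AP = 0.0822 m along the rod.
Components: V_Px = −rω sinθ − a·ω_rod·sinφ = -0.38185 m/s;  V_Py = rω cosθ + a·ω_rod·cosφ = +0.10396 m/s.
|V_P| = √(V_Px² + V_Py²) = 0.39575 m/s.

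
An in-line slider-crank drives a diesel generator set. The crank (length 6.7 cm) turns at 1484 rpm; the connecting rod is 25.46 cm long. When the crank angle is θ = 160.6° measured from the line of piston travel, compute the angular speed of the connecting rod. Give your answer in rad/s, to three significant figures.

ω = 155.4 rad/s (converted from 1484 rpm).
The rod makes angle φ with the slider axis where L sinφ = r sinθ; differentiating, L cosφ·φ̇ = r ω cosθ.
L cosφ = √(L² − r² sin²θ) = 0.25363 m.
|ω_rod| = r ω |cosθ| / √(L² − r² sin²θ) = 0.067·155.4·0.94322/0.25363 = 38.722 rad/s.

38.7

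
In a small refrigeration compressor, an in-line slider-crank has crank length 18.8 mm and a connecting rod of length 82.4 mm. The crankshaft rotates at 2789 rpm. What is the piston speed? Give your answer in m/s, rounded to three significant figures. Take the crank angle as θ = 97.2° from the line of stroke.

5.29

ω = 2π·2789/60 = 292.1 rad/s
For an in-line slider-crank, x = r cosθ + √(L² − r² sin²θ), so v = −rω sinθ·[1 + r cosθ/√(L² − r² sin²θ)].
With r = 0.0188 m, L = 0.0824 m, θ = 97.2°: √(L² − r² sin²θ) = 0.080261 m.
v = −0.0188·292.1·0.99211·[1 + 0.0188·-0.12533/0.080261] = -5.2876 m/s.
|v| = 5.2876 m/s.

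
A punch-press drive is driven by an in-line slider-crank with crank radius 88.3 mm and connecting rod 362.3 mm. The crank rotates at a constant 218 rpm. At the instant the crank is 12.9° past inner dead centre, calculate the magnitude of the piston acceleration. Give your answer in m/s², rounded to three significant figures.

55.0

ω = 2π·218/60 = 22.83 rad/s
x(θ) = r cosθ + √(L² − r² sin²θ); with ω constant, a = ω²·d²x/dθ².
d²x/dθ² = −r cosθ − r²(cos2θ)/√u − r⁴ sin²2θ/(4u^{3/2}),  u = L² − r² sin²θ = 0.130873 m².
Substituting r = 0.0883 m, L = 0.3623 m, θ = 12.9°: d²x/dθ² = -0.10554 m.
a = ω²·d²x/dθ² = (22.83)²·(-0.10554) = -55.001 m/s²;  |a| = 55.001 m/s².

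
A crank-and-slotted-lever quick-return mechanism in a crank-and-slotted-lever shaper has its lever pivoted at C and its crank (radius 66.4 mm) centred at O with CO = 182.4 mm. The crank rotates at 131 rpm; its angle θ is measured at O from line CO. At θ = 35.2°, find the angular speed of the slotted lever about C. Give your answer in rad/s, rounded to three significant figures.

3.41

ω = 13.72 rad/s (from 131 rpm).
Crank pin A relative to C: A = (d + r cosθ, r sinθ); lever angle φ = atan2(r sinθ, d + r cosθ).
Differentiating tanφ: φ̇ = rω(d cosθ + r)/(d² + r² + 2dr cosθ).
d² + r² + 2dr cosθ = |CA|² = 0.0574722 m²;  d cosθ + r = +0.21545 m.
|ω_lever| = |0.0664·13.72·+0.21545| / 0.0574722 = 3.4147 rad/s.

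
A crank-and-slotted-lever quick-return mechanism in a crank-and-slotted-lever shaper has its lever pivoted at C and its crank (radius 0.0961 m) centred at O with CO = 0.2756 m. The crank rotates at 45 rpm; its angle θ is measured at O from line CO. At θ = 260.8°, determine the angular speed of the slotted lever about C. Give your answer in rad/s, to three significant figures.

0.307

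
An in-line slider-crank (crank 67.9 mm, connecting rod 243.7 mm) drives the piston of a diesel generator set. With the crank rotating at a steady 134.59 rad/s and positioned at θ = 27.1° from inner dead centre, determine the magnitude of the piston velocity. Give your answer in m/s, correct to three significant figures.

5.20

ω = 134.6 rad/s
For an in-line slider-crank, x = r cosθ + √(L² − r² sin²θ), so v = −rω sinθ·[1 + r cosθ/√(L² − r² sin²θ)].
With r = 0.0679 m, L = 0.2437 m, θ = 27.1°: √(L² − r² sin²θ) = 0.24173 m.
v = −0.0679·134.6·0.45554·[1 + 0.0679·0.89021/0.24173] = -5.2041 m/s.
|v| = 5.2041 m/s.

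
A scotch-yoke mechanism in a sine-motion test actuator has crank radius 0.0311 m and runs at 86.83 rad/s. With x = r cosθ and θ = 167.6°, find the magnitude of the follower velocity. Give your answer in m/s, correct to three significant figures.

ω = 86.83 rad/s
x = r cosθ ⇒ ẋ = −rω sinθ.
|v| = rω|sinθ| = 0.0311·86.83·|sin 167.6°| = 0.57987 m/s.

0.580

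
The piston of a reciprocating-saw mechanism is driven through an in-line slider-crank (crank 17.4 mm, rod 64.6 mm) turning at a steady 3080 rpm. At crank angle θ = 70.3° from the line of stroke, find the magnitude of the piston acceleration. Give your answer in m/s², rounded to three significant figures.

225

ω = 2π·3080/60 = 322.5 rad/s
x(θ) = r cosθ + √(L² − r² sin²θ); with ω constant, a = ω²·d²x/dθ².
d²x/dθ² = −r cosθ − r²(cos2θ)/√u − r⁴ sin²2θ/(4u^{3/2}),  u = L² − r² sin²θ = 0.0039048 m².
Substituting r = 0.0174 m, L = 0.0646 m, θ = 70.3°: d²x/dθ² = -0.0021594 m.
a = ω²·d²x/dθ² = (322.5)²·(-0.0021594) = -224.64 m/s²;  |a| = 224.64 m/s².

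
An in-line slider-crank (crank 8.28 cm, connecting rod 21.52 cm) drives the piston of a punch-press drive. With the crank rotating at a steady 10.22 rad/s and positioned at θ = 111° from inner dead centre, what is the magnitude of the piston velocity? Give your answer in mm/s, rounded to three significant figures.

ω = 10.22 rad/s
For an in-line slider-crank, x = r cosθ + √(L² − r² sin²θ), so v = −rω sinθ·[1 + r cosθ/√(L² − r² sin²θ)].
With r = 0.0828 m, L = 0.2152 m, θ = 111°: √(L² − r² sin²θ) = 0.20084 m.
v = −0.0828·10.22·0.93358·[1 + 0.0828·-0.35837/0.20084] = -0.67329 m/s.
|v| = 0.67329 m/s = 673.29 mm/s.

673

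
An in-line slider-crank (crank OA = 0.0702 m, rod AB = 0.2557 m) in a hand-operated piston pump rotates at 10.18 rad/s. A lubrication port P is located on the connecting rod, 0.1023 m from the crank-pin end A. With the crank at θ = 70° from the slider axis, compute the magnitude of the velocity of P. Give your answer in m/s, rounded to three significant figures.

ω = 10.18 rad/s.  Crank-pin speed |V_A| = rω = 0.71464 m/s, perpendicular to OA.
Rod angle: sinφ = −(r/L) sinθ ⇒ φ = -14.950°; ω_rod = −rω cosθ/√(L²−r²sin²θ) = -0.98938 rad/s.
V_P = V_A + ω_rod × AP, with AP = 0.1023 m along the rod.
Components: V_Px = −rω sinθ − a·ω_rod·sinφ = -0.69765 m/s;  V_Py = rω cosθ + a·ω_rod·cosφ = +0.14663 m/s.
|V_P| = √(V_Px² + V_Py²) = 0.71289 m/s.

0.713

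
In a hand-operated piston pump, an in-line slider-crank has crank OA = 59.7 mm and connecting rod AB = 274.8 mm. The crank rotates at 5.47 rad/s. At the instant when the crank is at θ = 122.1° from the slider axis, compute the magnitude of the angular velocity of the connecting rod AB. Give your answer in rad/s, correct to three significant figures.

0.642

ω = 5.47 rad/s
The rod makes angle φ with the slider axis where L sinφ = r sinθ; differentiating, L cosφ·φ̇ = r ω cosθ.
L cosφ = √(L² − r² sin²θ) = 0.27011 m.
|ω_rod| = r ω |cosθ| / √(L² − r² sin²θ) = 0.0597·5.47·0.53140/0.27011 = 0.64246 rad/s.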